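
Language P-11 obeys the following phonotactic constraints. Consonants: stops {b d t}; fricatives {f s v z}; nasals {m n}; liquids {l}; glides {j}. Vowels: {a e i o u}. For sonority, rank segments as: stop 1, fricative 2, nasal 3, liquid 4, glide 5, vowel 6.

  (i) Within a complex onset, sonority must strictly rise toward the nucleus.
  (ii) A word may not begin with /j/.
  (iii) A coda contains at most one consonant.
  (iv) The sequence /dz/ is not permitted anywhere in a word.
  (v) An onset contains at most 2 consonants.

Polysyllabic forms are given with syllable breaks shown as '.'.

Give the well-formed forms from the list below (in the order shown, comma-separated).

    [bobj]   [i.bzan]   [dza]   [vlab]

[bobj] — violates constraint (iii): syllable 1 coda /bj/ has 2 consonants (> 1) → ill-formed
[i.bzan] — σ1 onset /∅/, coda /∅/ ok; σ2 onset /bz/ (1→2 rises), coda /n/ ok → well-formed
[dza] — violates constraint (iv): contains banned sequence /dz/ → ill-formed
[vlab] — σ1 onset /vl/ (2→4 rises), coda /b/ ok → well-formed

[i.bzan], [vlab]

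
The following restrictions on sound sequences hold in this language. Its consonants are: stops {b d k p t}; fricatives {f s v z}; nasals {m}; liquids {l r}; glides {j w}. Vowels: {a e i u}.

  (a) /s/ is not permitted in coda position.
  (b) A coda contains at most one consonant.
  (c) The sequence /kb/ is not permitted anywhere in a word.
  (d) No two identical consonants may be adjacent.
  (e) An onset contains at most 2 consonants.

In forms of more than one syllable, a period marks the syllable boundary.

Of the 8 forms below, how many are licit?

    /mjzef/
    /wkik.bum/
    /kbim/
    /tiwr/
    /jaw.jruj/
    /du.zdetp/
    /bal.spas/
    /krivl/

1

/mjzef/ — violates constraint (e): syllable 1 onset /mjz/ has 3 consonants (> 2) → illicit
/wkik.bum/ — violates constraint (c): contains banned sequence /kb/ → illicit
/kbim/ — violates constraint (c): contains banned sequence /kb/ → illicit
/tiwr/ — violates constraint (b): syllable 1 coda /wr/ has 2 consonants (> 1) → illicit
/jaw.jruj/ — σ1 onset /j/, coda /w/ ok; σ2 onset /jr/ (2C), coda /j/ ok → licit
/du.zdetp/ — violates constraint (b): syllable 2 coda /tp/ has 2 consonants (> 1) → illicit
/bal.spas/ — violates constraint (a): syllable 2 coda contains /s/ → illicit
/krivl/ — violates constraint (b): syllable 1 coda /vl/ has 2 consonants (> 1) → illicit
Licit: /jaw.jruj/ → 1.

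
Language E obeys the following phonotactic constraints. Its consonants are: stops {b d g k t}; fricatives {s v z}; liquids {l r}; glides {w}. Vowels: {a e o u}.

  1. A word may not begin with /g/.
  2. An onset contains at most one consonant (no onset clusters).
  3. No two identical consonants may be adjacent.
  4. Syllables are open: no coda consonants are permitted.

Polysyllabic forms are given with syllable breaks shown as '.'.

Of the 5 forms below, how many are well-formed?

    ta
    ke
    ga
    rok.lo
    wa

3

ta — σ1 onset /t/, coda /∅/ ok → well-formed
ke — σ1 onset /k/, coda /∅/ ok → well-formed
ga — violates constraint 1: word begins with /g/ → ill-formed
rok.lo — violates constraint 4: syllable 1 coda /k/ has 1 consonant (> 0) → ill-formed
wa — σ1 onset /w/, coda /∅/ ok → well-formed
Well-formed: ta, ke, wa → 3.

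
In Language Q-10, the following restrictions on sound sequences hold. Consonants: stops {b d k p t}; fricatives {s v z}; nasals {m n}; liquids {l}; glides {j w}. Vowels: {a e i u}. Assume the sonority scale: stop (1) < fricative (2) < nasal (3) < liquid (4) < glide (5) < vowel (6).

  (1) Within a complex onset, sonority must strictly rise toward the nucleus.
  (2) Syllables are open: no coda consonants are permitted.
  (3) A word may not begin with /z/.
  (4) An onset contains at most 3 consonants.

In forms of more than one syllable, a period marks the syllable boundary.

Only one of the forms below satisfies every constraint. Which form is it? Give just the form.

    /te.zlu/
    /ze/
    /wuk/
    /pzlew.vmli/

/te.zlu/ — σ1 onset /t/, coda /∅/ ok; σ2 onset /zl/ (2→4 rises), coda /∅/ ok → licit
/ze/ — violates constraint 3: word begins with /z/ → illicit
/wuk/ — violates constraint 2: syllable 1 coda /k/ has 1 consonant (> 0) → illicit
/pzlew.vmli/ — violates constraint 2: syllable 1 coda /w/ has 1 consonant (> 0) → illicit

/te.zlu/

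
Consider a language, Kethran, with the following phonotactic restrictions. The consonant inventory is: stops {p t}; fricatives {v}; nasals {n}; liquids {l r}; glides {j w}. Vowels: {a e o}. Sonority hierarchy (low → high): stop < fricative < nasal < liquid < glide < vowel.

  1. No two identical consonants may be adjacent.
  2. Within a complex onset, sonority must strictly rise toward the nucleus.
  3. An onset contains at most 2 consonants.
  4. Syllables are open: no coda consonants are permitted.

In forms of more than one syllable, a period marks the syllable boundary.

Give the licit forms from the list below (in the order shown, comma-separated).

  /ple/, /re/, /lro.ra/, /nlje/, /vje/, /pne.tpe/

/ple/ — σ1 onset /pl/ (1→4 rises), coda /∅/ ok → licit
/re/ — σ1 onset /r/, coda /∅/ ok → licit
/lro.ra/ — violates constraint 2: syllable 1 onset /lr/: /l/ (liquid, 4) → /r/ (liquid, 4) does not rise → illicit
/nlje/ — violates constraint 3: syllable 1 onset /nlj/ has 3 consonants (> 2) → illicit
/vje/ — σ1 onset /vj/ (2→5 rises), coda /∅/ ok → licit
/pne.tpe/ — violates constraint 2: syllable 2 onset /tp/: /t/ (stop, 1) → /p/ (stop, 1) does not rise → illicit

/ple/, /re/, /vje/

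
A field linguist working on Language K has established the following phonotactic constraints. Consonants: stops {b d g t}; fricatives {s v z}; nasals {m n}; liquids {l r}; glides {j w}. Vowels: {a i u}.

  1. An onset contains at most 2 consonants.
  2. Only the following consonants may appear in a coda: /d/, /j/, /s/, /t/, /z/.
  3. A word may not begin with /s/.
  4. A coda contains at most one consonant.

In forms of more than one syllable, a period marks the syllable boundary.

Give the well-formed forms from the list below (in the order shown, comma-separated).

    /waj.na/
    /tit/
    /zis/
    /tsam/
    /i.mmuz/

/waj.na/, /tit/, /zis/, /i.mmuz/

/waj.na/ — σ1 onset /w/, coda /j/ ok; σ2 onset /n/, coda /∅/ ok → well-formed
/tit/ — σ1 onset /t/, coda /t/ ok → well-formed
/zis/ — σ1 onset /z/, coda /s/ ok → well-formed
/tsam/ — violates constraint 2: syllable 1 coda contains /m/, which is not a licensed coda consonant → ill-formed
/i.mmuz/ — σ1 onset /∅/, coda /∅/ ok; σ2 onset /mm/ (2C), coda /z/ ok → well-formed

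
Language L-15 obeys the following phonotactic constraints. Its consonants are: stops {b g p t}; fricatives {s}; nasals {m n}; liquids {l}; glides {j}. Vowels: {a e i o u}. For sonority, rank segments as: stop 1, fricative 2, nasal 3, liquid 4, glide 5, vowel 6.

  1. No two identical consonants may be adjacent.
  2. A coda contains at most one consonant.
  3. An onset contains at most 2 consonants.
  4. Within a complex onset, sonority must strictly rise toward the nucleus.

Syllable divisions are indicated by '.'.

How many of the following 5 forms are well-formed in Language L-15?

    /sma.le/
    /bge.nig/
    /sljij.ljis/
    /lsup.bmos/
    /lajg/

/sma.le/ — σ1 onset /sm/ (2→3 rises), coda /∅/ ok; σ2 onset /l/, coda /∅/ ok → well-formed
/bge.nig/ — violates constraint 4: syllable 1 onset /bg/: /b/ (stop, 1) → /g/ (stop, 1) does not rise → ill-formed
/sljij.ljis/ — violates constraint 3: syllable 1 onset /slj/ has 3 consonants (> 2) → ill-formed
/lsup.bmos/ — violates constraint 4: syllable 1 onset /ls/: /l/ (liquid, 4) → /s/ (fricative, 2) does not rise → ill-formed
/lajg/ — violates constraint 2: syllable 1 coda /jg/ has 2 consonants (> 1) → ill-formed
Well-formed: /sma.le/ → 1.

1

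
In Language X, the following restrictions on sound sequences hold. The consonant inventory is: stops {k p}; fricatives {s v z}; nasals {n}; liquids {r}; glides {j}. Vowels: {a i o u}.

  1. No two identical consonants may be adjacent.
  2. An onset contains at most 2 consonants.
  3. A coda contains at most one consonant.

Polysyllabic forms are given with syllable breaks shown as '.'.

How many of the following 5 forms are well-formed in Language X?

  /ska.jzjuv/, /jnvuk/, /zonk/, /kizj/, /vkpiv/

/ska.jzjuv/ — violates constraint 2: syllable 2 onset /jzj/ has 3 consonants (> 2) → ill-formed
/jnvuk/ — violates constraint 2: syllable 1 onset /jnv/ has 3 consonants (> 2) → ill-formed
/zonk/ — violates constraint 3: syllable 1 coda /nk/ has 2 consonants (> 1) → ill-formed
/kizj/ — violates constraint 3: syllable 1 coda /zj/ has 2 consonants (> 1) → ill-formed
/vkpiv/ — violates constraint 2: syllable 1 onset /vkp/ has 3 consonants (> 2) → ill-formed
No form is well-formed → 0.

0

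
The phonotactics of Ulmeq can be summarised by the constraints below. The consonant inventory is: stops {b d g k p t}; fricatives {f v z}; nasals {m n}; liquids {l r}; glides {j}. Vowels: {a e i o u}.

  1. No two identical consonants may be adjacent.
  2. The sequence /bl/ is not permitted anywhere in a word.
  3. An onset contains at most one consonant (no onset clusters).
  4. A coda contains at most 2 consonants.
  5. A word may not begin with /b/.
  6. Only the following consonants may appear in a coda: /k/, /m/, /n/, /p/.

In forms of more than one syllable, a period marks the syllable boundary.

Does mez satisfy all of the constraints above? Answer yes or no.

no

mez — violates constraint 6: syllable 1 coda contains /z/, which is not a licensed coda consonant → not permitted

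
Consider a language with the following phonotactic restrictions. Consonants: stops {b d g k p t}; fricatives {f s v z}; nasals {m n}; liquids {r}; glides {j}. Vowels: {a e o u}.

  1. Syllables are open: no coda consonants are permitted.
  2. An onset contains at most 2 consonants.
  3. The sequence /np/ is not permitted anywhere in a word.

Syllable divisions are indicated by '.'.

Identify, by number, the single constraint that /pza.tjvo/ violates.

/pza.tjvo/: syllable 2 onset /tjv/ has 3 consonants (> 2).
This is a violation of constraint 2: "An onset contains at most 2 consonants."
The remaining constraints (1, 3) are satisfied.

2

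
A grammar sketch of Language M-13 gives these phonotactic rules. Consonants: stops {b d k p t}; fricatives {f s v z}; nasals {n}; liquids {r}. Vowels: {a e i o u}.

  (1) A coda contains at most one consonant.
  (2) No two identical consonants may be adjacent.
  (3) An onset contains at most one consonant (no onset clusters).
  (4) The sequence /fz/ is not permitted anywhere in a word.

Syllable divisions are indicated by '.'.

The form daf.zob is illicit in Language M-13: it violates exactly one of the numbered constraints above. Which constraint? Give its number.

daf.zob: contains banned sequence /fz/.
This is a violation of constraint 4: "The sequence /fz/ is not permitted anywhere in a word."
The remaining constraints (1, 2, 3) are satisfied.

4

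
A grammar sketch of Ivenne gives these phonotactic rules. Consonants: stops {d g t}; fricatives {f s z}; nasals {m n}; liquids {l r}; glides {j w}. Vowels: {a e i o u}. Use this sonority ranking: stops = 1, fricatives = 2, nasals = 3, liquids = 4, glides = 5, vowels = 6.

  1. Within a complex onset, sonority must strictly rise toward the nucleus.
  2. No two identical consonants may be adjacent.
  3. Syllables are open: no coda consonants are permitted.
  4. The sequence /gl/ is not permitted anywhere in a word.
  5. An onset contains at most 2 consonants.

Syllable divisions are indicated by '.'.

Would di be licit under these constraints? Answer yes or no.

di — σ1 onset /d/, coda /∅/ ok → licit

yes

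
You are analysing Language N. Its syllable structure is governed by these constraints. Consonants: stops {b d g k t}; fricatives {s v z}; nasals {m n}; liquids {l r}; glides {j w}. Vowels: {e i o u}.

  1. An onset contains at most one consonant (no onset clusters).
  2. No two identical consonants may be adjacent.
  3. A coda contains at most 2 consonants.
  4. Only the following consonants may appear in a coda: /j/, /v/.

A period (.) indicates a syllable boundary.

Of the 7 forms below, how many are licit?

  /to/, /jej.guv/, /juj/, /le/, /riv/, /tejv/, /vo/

/to/ — σ1 onset /t/, coda /∅/ ok → licit
/jej.guv/ — σ1 onset /j/, coda /j/ ok; σ2 onset /g/, coda /v/ ok → licit
/juj/ — σ1 onset /j/, coda /j/ ok → licit
/le/ — σ1 onset /l/, coda /∅/ ok → licit
/riv/ — σ1 onset /r/, coda /v/ ok → licit
/tejv/ — σ1 onset /t/, coda /jv/ (2C) ok → licit
/vo/ — σ1 onset /v/, coda /∅/ ok → licit
Licit: /to/, /jej.guv/, /juj/, /le/, /riv/, /tejv/, /vo/ → 7.

7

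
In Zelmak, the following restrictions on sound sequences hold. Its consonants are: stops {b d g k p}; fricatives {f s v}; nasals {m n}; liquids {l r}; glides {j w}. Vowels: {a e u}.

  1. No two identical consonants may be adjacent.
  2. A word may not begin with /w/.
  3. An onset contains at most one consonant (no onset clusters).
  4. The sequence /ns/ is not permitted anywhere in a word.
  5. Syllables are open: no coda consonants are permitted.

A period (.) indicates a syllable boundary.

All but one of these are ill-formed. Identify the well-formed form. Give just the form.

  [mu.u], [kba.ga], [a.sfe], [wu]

[mu.u]

[mu.u] — σ1 onset /m/, coda /∅/ ok; σ2 onset /∅/, coda /∅/ ok → well-formed
[kba.ga] — violates constraint 3: syllable 1 onset /kb/ has 2 consonants (> 1) → ill-formed
[a.sfe] — violates constraint 3: syllable 2 onset /sf/ has 2 consonants (> 1) → ill-formed
[wu] — violates constraint 2: word begins with /w/ → ill-formed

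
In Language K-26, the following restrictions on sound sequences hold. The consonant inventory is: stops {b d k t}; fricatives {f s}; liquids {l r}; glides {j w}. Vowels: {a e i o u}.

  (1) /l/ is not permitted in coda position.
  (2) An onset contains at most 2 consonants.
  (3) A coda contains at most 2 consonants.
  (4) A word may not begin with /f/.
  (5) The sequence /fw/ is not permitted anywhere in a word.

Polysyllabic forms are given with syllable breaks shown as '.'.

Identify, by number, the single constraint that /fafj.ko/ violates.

4

/fafj.ko/: word begins with /f/.
This is a violation of constraint 4: "A word may not begin with /f/."
The remaining constraints (1, 2, 3, 5) are satisfied.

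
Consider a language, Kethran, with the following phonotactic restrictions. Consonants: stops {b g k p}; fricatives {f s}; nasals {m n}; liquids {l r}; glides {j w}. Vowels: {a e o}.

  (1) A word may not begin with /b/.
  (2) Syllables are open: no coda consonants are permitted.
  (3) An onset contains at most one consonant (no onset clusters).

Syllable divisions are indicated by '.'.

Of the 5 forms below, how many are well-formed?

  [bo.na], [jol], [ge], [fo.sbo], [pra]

[bo.na] — violates constraint 1: word begins with /b/ → ill-formed
[jol] — violates constraint 2: syllable 1 coda /l/ has 1 consonant (> 0) → ill-formed
[ge] — σ1 onset /g/, coda /∅/ ok → well-formed
[fo.sbo] — violates constraint 3: syllable 2 onset /sb/ has 2 consonants (> 1) → ill-formed
[pra] — violates constraint 3: syllable 1 onset /pr/ has 2 consonants (> 1) → ill-formed
Well-formed: [ge] → 1.

1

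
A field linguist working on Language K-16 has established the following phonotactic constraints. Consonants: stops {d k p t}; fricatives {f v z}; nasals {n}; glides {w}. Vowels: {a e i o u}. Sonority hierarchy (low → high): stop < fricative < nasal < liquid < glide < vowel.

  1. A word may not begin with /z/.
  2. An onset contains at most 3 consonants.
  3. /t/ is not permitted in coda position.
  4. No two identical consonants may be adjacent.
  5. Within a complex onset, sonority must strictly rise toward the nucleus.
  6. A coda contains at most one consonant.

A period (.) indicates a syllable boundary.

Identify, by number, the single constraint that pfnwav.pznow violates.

2

pfnwav.pznow: syllable 1 onset /pfnw/ has 4 consonants (> 3).
This is a violation of constraint 2: "An onset contains at most 3 consonants."
The remaining constraints (1, 3, 4, 5, 6) are satisfied.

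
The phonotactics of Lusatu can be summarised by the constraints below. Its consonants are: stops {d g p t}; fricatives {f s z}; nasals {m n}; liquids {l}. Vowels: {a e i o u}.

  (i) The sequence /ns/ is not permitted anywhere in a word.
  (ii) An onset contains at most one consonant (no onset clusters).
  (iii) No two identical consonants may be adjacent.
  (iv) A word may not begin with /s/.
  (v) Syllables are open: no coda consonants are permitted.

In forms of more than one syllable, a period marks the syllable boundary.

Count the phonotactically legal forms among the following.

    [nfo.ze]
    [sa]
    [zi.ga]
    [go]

2

[nfo.ze] — violates constraint (ii): syllable 1 onset /nf/ has 2 consonants (> 1) → phonotactically illegal
[sa] — violates constraint (iv): word begins with /s/ → phonotactically illegal
[zi.ga] — σ1 onset /z/, coda /∅/ ok; σ2 onset /g/, coda /∅/ ok → phonotactically legal
[go] — σ1 onset /g/, coda /∅/ ok → phonotactically legal
Phonotactically legal: [zi.ga], [go] → 2.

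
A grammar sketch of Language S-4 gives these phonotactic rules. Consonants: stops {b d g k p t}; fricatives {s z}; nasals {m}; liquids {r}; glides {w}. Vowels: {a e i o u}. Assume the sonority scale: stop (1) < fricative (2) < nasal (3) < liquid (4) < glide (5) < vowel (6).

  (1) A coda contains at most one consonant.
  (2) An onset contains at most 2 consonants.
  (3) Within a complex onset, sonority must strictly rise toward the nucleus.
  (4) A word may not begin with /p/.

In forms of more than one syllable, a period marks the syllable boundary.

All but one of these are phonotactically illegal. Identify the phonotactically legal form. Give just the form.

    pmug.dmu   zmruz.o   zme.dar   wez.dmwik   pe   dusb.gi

pmug.dmu — violates constraint 4: word begins with /p/ → phonotactically illegal
zmruz.o — violates constraint 2: syllable 1 onset /zmr/ has 3 consonants (> 2) → phonotactically illegal
zme.dar — σ1 onset /zm/ (2→3 rises), coda /∅/ ok; σ2 onset /d/, coda /r/ ok → phonotactically legal
wez.dmwik — violates constraint 2: syllable 2 onset /dmw/ has 3 consonants (> 2) → phonotactically illegal
pe — violates constraint 4: word begins with /p/ → phonotactically illegal
dusb.gi — violates constraint 1: syllable 1 coda /sb/ has 2 consonants (> 1) → phonotactically illegal

zme.dar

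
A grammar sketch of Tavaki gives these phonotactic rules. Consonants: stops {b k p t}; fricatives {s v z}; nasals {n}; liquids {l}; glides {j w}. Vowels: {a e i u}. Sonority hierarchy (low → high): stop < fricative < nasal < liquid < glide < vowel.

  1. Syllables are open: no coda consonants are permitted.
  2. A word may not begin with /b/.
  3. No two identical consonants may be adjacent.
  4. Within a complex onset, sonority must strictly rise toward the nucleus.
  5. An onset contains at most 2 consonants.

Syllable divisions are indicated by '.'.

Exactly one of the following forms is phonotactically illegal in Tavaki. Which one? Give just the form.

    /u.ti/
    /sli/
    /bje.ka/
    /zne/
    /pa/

/u.ti/ — σ1 onset /∅/, coda /∅/ ok; σ2 onset /t/, coda /∅/ ok → phonotactically legal
/sli/ — σ1 onset /sl/ (2→4 rises), coda /∅/ ok → phonotactically legal
/bje.ka/ — violates constraint 2: word begins with /b/ → phonotactically illegal
/zne/ — σ1 onset /zn/ (2→3 rises), coda /∅/ ok → phonotactically legal
/pa/ — σ1 onset /p/, coda /∅/ ok → phonotactically legal

/bje.ka/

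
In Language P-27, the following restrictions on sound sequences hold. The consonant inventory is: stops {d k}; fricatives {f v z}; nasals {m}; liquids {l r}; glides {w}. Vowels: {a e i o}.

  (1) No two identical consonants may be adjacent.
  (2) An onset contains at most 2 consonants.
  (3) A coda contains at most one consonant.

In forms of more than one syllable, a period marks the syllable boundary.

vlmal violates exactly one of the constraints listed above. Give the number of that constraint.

2

vlmal: syllable 1 onset /vlm/ has 3 consonants (> 2).
This is a violation of constraint 2: "An onset contains at most 2 consonants."
The remaining constraints (1, 3) are satisfied.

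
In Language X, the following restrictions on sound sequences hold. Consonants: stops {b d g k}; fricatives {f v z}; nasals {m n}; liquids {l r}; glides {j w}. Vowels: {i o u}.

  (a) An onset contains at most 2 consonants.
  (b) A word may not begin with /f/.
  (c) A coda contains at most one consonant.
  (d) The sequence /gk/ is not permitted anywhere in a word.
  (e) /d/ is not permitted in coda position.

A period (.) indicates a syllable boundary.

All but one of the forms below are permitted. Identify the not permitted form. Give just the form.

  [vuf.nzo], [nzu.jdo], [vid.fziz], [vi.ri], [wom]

[vid.fziz]

[vuf.nzo] — σ1 onset /v/, coda /f/ ok; σ2 onset /nz/ (2C), coda /∅/ ok → permitted
[nzu.jdo] — σ1 onset /nz/ (2C), coda /∅/ ok; σ2 onset /jd/ (2C), coda /∅/ ok → permitted
[vid.fziz] — violates constraint (e): syllable 1 coda contains /d/ → not permitted
[vi.ri] — σ1 onset /v/, coda /∅/ ok; σ2 onset /r/, coda /∅/ ok → permitted
[wom] — σ1 onset /w/, coda /m/ ok → permitted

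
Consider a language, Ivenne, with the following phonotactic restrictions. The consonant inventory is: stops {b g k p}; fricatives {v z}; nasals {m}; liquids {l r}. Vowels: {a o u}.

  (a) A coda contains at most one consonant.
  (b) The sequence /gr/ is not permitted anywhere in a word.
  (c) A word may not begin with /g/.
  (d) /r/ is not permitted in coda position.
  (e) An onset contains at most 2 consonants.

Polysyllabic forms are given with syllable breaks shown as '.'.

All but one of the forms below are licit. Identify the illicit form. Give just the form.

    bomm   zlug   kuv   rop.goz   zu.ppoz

bomm — violates constraint (a): syllable 1 coda /mm/ has 2 consonants (> 1) → illicit
zlug — σ1 onset /zl/ (2C), coda /g/ ok → licit
kuv — σ1 onset /k/, coda /v/ ok → licit
rop.goz — σ1 onset /r/, coda /p/ ok; σ2 onset /g/, coda /z/ ok → licit
zu.ppoz — σ1 onset /z/, coda /∅/ ok; σ2 onset /pp/ (2C), coda /z/ ok → licit

bomm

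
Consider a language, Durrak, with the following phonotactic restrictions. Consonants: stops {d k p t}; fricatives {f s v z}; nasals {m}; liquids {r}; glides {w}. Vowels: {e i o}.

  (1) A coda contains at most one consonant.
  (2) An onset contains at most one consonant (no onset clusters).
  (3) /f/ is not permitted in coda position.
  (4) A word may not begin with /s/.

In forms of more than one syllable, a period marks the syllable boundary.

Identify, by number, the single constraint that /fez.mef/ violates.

/fez.mef/: syllable 2 coda contains /f/.
This is a violation of constraint 3: "/f/ is not permitted in coda position."
The remaining constraints (1, 2, 4) are satisfied.

3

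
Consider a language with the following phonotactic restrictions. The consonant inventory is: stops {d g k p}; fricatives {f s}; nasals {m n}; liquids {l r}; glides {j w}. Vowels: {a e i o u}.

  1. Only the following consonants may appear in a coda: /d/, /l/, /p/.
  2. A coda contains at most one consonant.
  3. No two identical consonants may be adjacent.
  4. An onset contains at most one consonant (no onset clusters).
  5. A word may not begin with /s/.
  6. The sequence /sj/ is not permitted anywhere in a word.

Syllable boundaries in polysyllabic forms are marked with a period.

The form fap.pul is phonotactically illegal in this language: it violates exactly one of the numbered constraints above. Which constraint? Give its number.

fap.pul: adjacent identical consonants /pp/.
This is a violation of constraint 3: "No two identical consonants may be adjacent."
The remaining constraints (1, 2, 4, 5, 6) are satisfied.

3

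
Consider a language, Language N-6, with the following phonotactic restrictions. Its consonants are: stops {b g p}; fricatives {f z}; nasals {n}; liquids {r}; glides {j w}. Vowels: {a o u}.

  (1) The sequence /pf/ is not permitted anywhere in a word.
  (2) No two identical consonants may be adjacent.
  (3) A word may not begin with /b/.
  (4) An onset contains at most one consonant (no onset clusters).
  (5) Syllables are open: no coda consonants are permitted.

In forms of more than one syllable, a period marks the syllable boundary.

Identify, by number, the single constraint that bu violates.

3

bu: word begins with /b/.
This is a violation of constraint 3: "A word may not begin with /b/."
The remaining constraints (1, 2, 4, 5) are satisfied.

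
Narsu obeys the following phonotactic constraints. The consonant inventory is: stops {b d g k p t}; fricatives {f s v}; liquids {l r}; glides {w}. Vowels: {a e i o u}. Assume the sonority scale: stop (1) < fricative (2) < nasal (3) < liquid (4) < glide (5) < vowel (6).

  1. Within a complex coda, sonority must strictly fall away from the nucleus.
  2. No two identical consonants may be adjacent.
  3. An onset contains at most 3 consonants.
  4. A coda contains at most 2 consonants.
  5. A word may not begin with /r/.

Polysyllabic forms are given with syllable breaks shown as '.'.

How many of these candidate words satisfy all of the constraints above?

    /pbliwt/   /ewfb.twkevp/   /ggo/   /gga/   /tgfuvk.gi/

2

/pbliwt/ — σ1 onset /pbl/ (3C), coda /wt/ (5→1 falls) ok → phonotactically legal
/ewfb.twkevp/ — violates constraint 4: syllable 1 coda /wfb/ has 3 consonants (> 2) → phonotactically illegal
/ggo/ — violates constraint 2: adjacent identical consonants /gg/ → phonotactically illegal
/gga/ — violates constraint 2: adjacent identical consonants /gg/ → phonotactically illegal
/tgfuvk.gi/ — σ1 onset /tgf/ (3C), coda /vk/ (2→1 falls) ok; σ2 onset /g/, coda /∅/ ok → phonotactically legal
Phonotactically legal: /pbliwt/, /tgfuvk.gi/ → 2.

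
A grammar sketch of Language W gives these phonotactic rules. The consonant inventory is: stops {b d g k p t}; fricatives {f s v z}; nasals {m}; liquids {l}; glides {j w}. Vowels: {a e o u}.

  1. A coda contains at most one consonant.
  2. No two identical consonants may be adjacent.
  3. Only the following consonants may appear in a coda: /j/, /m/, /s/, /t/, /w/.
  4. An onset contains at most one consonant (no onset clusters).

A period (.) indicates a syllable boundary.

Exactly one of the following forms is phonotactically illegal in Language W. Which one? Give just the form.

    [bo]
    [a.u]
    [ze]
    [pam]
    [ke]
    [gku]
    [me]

[gku]

[bo] — σ1 onset /b/, coda /∅/ ok → phonotactically legal
[a.u] — σ1 onset /∅/, coda /∅/ ok; σ2 onset /∅/, coda /∅/ ok → phonotactically legal
[ze] — σ1 onset /z/, coda /∅/ ok → phonotactically legal
[pam] — σ1 onset /p/, coda /m/ ok → phonotactically legal
[ke] — σ1 onset /k/, coda /∅/ ok → phonotactically legal
[gku] — violates constraint 4: syllable 1 onset /gk/ has 2 consonants (> 1) → phonotactically illegal
[me] — σ1 onset /m/, coda /∅/ ok → phonotactically legal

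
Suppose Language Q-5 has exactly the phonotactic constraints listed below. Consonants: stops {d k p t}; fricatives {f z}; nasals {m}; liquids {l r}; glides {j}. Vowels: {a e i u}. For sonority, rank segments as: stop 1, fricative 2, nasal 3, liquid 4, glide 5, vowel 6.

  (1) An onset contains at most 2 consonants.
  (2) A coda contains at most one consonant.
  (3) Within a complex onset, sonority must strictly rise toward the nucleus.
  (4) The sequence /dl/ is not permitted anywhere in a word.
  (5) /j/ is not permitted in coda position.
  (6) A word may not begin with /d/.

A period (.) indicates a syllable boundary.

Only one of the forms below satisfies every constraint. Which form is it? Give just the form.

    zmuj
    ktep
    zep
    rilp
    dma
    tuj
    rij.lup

zep

zmuj — violates constraint 5: syllable 1 coda contains /j/ → not permitted
ktep — violates constraint 3: syllable 1 onset /kt/: /k/ (stop, 1) → /t/ (stop, 1) does not rise → not permitted
zep — σ1 onset /z/, coda /p/ ok → permitted
rilp — violates constraint 2: syllable 1 coda /lp/ has 2 consonants (> 1) → not permitted
dma — violates constraint 6: word begins with /d/ → not permitted
tuj — violates constraint 5: syllable 1 coda contains /j/ → not permitted
rij.lup — violates constraint 5: syllable 1 coda contains /j/ → not permitted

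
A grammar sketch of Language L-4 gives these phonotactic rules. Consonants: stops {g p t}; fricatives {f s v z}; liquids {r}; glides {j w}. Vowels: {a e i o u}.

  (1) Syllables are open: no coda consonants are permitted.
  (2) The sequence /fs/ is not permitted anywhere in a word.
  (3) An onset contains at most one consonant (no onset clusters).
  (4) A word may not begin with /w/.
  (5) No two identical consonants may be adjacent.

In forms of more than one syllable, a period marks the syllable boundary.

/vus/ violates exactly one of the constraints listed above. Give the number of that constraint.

/vus/: syllable 1 coda /s/ has 1 consonant (> 0).
This is a violation of constraint 1: "Syllables are open: no coda consonants are permitted."
The remaining constraints (2, 3, 4, 5) are satisfied.

1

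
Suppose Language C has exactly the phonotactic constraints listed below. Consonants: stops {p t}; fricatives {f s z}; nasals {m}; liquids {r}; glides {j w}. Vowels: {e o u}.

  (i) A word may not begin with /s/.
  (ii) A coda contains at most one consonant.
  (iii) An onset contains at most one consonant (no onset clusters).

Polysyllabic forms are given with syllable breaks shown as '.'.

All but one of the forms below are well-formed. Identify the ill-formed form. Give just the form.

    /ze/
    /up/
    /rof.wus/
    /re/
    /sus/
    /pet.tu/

/sus/

/ze/ — σ1 onset /z/, coda /∅/ ok → well-formed
/up/ — σ1 onset /∅/, coda /p/ ok → well-formed
/rof.wus/ — σ1 onset /r/, coda /f/ ok; σ2 onset /w/, coda /s/ ok → well-formed
/re/ — σ1 onset /r/, coda /∅/ ok → well-formed
/sus/ — violates constraint (i): word begins with /s/ → ill-formed
/pet.tu/ — σ1 onset /p/, coda /t/ ok; σ2 onset /t/, coda /∅/ ok → well-formed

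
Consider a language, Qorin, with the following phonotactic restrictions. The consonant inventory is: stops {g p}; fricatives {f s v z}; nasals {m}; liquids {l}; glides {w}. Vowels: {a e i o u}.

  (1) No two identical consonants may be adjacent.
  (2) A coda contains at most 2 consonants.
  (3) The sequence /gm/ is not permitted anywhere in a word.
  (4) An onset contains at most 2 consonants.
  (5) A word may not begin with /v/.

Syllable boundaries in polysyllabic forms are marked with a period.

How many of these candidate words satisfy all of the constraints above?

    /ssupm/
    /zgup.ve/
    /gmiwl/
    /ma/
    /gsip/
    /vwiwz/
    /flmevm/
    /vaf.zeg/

3

/ssupm/ — violates constraint 1: adjacent identical consonants /ss/ → illicit
/zgup.ve/ — σ1 onset /zg/ (2C), coda /p/ ok; σ2 onset /v/, coda /∅/ ok → licit
/gmiwl/ — violates constraint 3: contains banned sequence /gm/ → illicit
/ma/ — σ1 onset /m/, coda /∅/ ok → licit
/gsip/ — σ1 onset /gs/ (2C), coda /p/ ok → licit
/vwiwz/ — violates constraint 5: word begins with /v/ → illicit
/flmevm/ — violates constraint 4: syllable 1 onset /flm/ has 3 consonants (> 2) → illicit
/vaf.zeg/ — violates constraint 5: word begins with /v/ → illicit
Licit: /zgup.ve/, /ma/, /gsip/ → 3.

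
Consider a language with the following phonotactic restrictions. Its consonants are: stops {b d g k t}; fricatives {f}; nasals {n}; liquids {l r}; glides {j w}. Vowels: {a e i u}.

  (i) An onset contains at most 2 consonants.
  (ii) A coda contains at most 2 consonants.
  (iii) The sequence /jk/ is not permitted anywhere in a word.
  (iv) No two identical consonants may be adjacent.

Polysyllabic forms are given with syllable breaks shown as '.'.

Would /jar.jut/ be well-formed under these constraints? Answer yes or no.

/jar.jut/ — σ1 onset /j/, coda /r/ ok; σ2 onset /j/, coda /t/ ok → well-formed

yes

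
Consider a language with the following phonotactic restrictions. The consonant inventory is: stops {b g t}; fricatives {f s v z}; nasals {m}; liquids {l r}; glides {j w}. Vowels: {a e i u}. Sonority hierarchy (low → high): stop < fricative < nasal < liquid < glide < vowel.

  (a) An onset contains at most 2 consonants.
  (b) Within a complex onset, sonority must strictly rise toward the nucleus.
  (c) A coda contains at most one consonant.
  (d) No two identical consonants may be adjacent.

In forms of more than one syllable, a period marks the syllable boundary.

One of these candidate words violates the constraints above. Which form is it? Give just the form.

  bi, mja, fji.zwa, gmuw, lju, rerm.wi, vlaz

bi — σ1 onset /b/, coda /∅/ ok → well-formed
mja — σ1 onset /mj/ (3→5 rises), coda /∅/ ok → well-formed
fji.zwa — σ1 onset /fj/ (2→5 rises), coda /∅/ ok; σ2 onset /zw/ (2→5 rises), coda /∅/ ok → well-formed
gmuw — σ1 onset /gm/ (1→3 rises), coda /w/ ok → well-formed
lju — σ1 onset /lj/ (4→5 rises), coda /∅/ ok → well-formed
rerm.wi — violates constraint (c): syllable 1 coda /rm/ has 2 consonants (> 1) → ill-formed
vlaz — σ1 onset /vl/ (2→4 rises), coda /z/ ok → well-formed

rerm.wi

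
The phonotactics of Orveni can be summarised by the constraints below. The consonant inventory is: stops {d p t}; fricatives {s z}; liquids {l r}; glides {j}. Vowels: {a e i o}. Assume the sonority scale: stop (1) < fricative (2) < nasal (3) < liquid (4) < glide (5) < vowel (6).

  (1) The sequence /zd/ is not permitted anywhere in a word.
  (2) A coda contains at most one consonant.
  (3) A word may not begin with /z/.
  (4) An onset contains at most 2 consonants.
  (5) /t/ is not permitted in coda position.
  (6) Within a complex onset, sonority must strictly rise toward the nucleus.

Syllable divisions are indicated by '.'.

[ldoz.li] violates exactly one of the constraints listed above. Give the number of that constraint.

[ldoz.li]: syllable 1 onset /ld/: /l/ (liquid, 4) → /d/ (stop, 1) does not rise.
This is a violation of constraint 6: "Within a complex onset, sonority must strictly rise toward the nucleus."
The remaining constraints (1, 2, 3, 4, 5) are satisfied.

6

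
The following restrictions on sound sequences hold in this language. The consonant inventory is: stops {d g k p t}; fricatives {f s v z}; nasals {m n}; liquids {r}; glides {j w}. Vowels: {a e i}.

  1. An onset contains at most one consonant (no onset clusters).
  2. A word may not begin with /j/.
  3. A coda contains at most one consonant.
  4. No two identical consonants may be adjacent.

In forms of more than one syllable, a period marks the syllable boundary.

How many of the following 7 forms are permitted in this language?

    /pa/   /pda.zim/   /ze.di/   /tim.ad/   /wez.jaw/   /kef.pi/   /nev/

6

/pa/ — σ1 onset /p/, coda /∅/ ok → permitted
/pda.zim/ — violates constraint 1: syllable 1 onset /pd/ has 2 consonants (> 1) → not permitted
/ze.di/ — σ1 onset /z/, coda /∅/ ok; σ2 onset /d/, coda /∅/ ok → permitted
/tim.ad/ — σ1 onset /t/, coda /m/ ok; σ2 onset /∅/, coda /d/ ok → permitted
/wez.jaw/ — σ1 onset /w/, coda /z/ ok; σ2 onset /j/, coda /w/ ok → permitted
/kef.pi/ — σ1 onset /k/, coda /f/ ok; σ2 onset /p/, coda /∅/ ok → permitted
/nev/ — σ1 onset /n/, coda /v/ ok → permitted
Permitted: /pa/, /ze.di/, /tim.ad/, /wez.jaw/, /kef.pi/, /nev/ → 6.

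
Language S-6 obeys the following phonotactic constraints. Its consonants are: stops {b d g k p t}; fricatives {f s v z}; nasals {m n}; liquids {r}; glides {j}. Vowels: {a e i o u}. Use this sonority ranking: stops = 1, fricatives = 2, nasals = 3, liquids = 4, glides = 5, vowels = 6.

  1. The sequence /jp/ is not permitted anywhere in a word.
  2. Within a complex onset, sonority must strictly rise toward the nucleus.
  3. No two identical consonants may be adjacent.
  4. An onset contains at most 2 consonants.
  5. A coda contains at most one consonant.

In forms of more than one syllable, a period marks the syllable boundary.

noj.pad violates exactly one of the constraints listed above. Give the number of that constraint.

noj.pad: contains banned sequence /jp/.
This is a violation of constraint 1: "The sequence /jp/ is not permitted anywhere in a word."
The remaining constraints (2, 3, 4, 5) are satisfied.

1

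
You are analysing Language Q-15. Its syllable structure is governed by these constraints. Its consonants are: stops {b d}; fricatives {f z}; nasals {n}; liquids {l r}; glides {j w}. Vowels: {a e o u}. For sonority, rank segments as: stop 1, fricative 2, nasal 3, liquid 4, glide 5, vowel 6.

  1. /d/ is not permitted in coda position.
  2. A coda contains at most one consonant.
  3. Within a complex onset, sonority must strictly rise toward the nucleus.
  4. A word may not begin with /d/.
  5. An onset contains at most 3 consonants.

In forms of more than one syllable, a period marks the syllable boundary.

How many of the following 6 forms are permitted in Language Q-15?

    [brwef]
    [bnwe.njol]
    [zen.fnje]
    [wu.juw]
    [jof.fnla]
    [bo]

6

[brwef] — σ1 onset /brw/ (1→4→5 rises), coda /f/ ok → permitted
[bnwe.njol] — σ1 onset /bnw/ (1→3→5 rises), coda /∅/ ok; σ2 onset /nj/ (3→5 rises), coda /l/ ok → permitted
[zen.fnje] — σ1 onset /z/, coda /n/ ok; σ2 onset /fnj/ (2→3→5 rises), coda /∅/ ok → permitted
[wu.juw] — σ1 onset /w/, coda /∅/ ok; σ2 onset /j/, coda /w/ ok → permitted
[jof.fnla] — σ1 onset /j/, coda /f/ ok; σ2 onset /fnl/ (2→3→4 rises), coda /∅/ ok → permitted
[bo] — σ1 onset /b/, coda /∅/ ok → permitted
Permitted: [brwef], [bnwe.njol], [zen.fnje], [wu.juw], [jof.fnla], [bo] → 6.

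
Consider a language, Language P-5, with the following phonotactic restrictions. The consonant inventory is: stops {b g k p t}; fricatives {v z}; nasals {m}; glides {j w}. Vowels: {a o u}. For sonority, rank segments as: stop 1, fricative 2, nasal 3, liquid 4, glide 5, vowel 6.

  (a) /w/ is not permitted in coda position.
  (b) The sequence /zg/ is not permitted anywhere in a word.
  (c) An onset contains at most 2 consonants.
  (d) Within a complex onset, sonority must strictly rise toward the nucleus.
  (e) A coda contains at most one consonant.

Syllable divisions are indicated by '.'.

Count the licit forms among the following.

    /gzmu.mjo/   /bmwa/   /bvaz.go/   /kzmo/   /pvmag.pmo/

/gzmu.mjo/ — violates constraint (c): syllable 1 onset /gzm/ has 3 consonants (> 2) → illicit
/bmwa/ — violates constraint (c): syllable 1 onset /bmw/ has 3 consonants (> 2) → illicit
/bvaz.go/ — violates constraint (b): contains banned sequence /zg/ → illicit
/kzmo/ — violates constraint (c): syllable 1 onset /kzm/ has 3 consonants (> 2) → illicit
/pvmag.pmo/ — violates constraint (c): syllable 1 onset /pvm/ has 3 consonants (> 2) → illicit
No form is licit → 0.

0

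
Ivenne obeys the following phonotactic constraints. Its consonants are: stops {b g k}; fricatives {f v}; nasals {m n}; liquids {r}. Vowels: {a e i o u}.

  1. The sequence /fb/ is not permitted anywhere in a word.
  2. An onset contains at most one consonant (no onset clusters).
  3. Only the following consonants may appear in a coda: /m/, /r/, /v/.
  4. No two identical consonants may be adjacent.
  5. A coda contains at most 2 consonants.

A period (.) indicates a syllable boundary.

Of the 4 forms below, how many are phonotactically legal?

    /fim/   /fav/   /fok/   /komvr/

/fim/ — σ1 onset /f/, coda /m/ ok → phonotactically legal
/fav/ — σ1 onset /f/, coda /v/ ok → phonotactically legal
/fok/ — violates constraint 3: syllable 1 coda contains /k/, which is not a licensed coda consonant → phonotactically illegal
/komvr/ — violates constraint 5: syllable 1 coda /mvr/ has 3 consonants (> 2) → phonotactically illegal
Phonotactically legal: /fim/, /fav/ → 2.

2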